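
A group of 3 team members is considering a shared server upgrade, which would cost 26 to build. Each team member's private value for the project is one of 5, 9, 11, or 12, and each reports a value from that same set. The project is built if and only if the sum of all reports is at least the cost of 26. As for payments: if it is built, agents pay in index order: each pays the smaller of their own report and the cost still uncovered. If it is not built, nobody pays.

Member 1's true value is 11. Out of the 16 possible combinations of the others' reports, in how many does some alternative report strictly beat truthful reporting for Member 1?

Others report (5, 12): truth gives 0; report 9 gives 2 > 0. Violating.
Others report (9, 9): truth gives 0; report 9 gives 2 > 0. Violating.
Others report (9, 11): truth gives 0; report 9 gives 2 > 0. Violating.
Others report (9, 12): truth gives 0; report 5 gives 6 > 0. Violating.
Others report (5, 5): truth gives 0; no alternative beats it.
Others report (5, 9): truth gives 0; no alternative beats it.
(Checking all 16 profiles: 11 have a profitable deviation, 5 do not.)

11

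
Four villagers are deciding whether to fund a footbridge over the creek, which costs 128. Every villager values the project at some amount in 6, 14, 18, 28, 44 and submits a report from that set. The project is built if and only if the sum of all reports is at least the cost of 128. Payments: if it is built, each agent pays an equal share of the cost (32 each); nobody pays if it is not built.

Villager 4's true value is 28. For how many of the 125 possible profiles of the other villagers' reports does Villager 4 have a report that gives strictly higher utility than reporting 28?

12

Others report (14, 44, 44): truth gives -4; report 6 gives 0 > -4. Violating.
Others report (18, 44, 44): truth gives -4; report 6 gives 0 > -4. Violating.
Others report (28, 28, 44): truth gives -4; report 6 gives 0 > -4. Violating.
Others report (28, 44, 28): truth gives -4; report 6 gives 0 > -4. Violating.
Others report (6, 6, 6): truth gives 0; no alternative beats it.
Others report (6, 6, 14): truth gives 0; no alternative beats it.
(Checking all 125 profiles: 12 have a profitable deviation, 113 do not.)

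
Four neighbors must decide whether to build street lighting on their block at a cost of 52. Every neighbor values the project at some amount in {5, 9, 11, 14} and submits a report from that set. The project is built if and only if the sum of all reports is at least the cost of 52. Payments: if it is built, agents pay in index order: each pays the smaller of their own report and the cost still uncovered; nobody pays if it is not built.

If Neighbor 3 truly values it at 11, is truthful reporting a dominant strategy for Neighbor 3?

Yes

Check each profile of the others' reports and compare truth against every alternative report.
Others report (5, 5, 5): truth gives 0, best alternative gives 0.
Others report (5, 5, 9): truth gives 0, best alternative gives 0.
Others report (5, 5, 11): truth gives 0, best alternative gives 0.
Others report (5, 5, 14): truth gives 0, best alternative gives 0.
Others report (5, 9, 5): truth gives 0, best alternative gives 0.
Others report (5, 9, 9): truth gives 0, best alternative gives 0.
(Remaining 58 profiles checked similarly; truth is weakly best in each.)
In every case the truthful report is at least as good as any alternative, so it is a dominant strategy.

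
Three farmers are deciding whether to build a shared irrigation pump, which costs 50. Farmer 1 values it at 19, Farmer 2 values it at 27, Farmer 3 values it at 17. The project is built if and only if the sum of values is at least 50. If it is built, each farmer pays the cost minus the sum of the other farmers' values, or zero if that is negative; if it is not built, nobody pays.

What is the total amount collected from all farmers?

Total value 63 ≥ cost 50, so it is built.
Farmer 1: others sum to 44; max(0, 50 - 44) = 6.
Farmer 2: others sum to 36; max(0, 50 - 36) = 14.
Farmer 3: others sum to 46; max(0, 50 - 46) = 4.
Total collected = 6 + 14 + 4 = 24.

24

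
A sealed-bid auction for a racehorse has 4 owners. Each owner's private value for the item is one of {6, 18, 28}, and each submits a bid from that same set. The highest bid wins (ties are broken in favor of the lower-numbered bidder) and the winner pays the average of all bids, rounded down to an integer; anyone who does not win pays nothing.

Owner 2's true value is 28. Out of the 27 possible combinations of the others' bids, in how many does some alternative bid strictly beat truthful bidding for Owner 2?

Others bid (6, 6, 6): truth gives 17; bid 18 gives 19 > 17. Violating.
Others bid (6, 6, 18): truth gives 14; bid 18 gives 16 > 14. Violating.
Others bid (6, 18, 6): truth gives 14; bid 18 gives 16 > 14. Violating.
Others bid (6, 18, 18): truth gives 11; bid 18 gives 13 > 11. Violating.
Others bid (6, 6, 28): truth gives 11; no alternative beats it.
Others bid (6, 18, 28): truth gives 8; no alternative beats it.
(Checking all 27 profiles: 4 have a profitable deviation, 23 do not.)

4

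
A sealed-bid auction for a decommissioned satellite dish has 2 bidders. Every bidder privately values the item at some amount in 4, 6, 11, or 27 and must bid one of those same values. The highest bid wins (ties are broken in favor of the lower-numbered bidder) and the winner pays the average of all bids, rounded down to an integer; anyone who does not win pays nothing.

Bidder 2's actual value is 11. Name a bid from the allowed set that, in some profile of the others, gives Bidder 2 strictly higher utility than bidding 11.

Suppose Bidder 1 bids 4.
Bid 11: wins, pays 7, utility 11 - 7 = 4.
Bid 6: wins, pays 5, utility 11 - 5 = 6.
So bidding 6 beats truth here (6 > 4).

6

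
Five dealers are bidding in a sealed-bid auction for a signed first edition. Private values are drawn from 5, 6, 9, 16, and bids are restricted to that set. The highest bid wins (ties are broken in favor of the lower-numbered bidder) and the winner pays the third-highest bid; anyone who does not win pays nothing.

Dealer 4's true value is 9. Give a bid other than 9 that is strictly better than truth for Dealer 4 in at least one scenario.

Suppose Dealer 1 bids 5, Dealer 2 bids 5, Dealer 3 bids 5 and Dealer 5 bids 16.
Bid 9: loses, pays 0, utility 0.
Bid 16: wins, pays 5, utility 9 - 5 = 4.
So bidding 16 beats truth here (4 > 0).

16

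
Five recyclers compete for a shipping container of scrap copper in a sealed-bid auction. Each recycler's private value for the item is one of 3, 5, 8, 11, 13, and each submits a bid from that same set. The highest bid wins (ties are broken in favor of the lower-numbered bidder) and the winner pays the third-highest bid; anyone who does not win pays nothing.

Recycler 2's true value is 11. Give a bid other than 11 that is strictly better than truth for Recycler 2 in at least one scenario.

13

Suppose Recycler 1 bids 3, Recycler 3 bids 3, Recycler 4 bids 3 and Recycler 5 bids 13.
Bid 11: loses, pays 0, utility 0.
Bid 13: wins, pays 3, utility 11 - 3 = 8.
So bidding 13 beats truth here (8 > 0).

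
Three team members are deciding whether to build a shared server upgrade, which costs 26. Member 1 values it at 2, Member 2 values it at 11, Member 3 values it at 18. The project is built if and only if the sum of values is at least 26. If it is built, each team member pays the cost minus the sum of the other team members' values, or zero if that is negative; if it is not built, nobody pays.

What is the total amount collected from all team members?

19

Total value 31 ≥ cost 26, so it is built.
Member 1: others sum to 29; max(0, 26 - 29) = 0.
Member 2: others sum to 20; max(0, 26 - 20) = 6.
Member 3: others sum to 13; max(0, 26 - 13) = 13.
Total collected = 0 + 6 + 13 = 19.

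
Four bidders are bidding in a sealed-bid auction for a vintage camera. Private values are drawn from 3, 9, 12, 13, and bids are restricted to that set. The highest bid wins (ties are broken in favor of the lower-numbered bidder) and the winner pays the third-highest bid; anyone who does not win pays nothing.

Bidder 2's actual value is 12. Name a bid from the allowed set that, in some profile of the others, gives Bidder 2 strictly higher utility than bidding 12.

Suppose Bidder 1 bids 3, Bidder 3 bids 3 and Bidder 4 bids 13.
Bid 12: loses, pays 0, utility 0.
Bid 13: wins, pays 3, utility 12 - 3 = 9.
So bidding 13 beats truth here (9 > 0).

13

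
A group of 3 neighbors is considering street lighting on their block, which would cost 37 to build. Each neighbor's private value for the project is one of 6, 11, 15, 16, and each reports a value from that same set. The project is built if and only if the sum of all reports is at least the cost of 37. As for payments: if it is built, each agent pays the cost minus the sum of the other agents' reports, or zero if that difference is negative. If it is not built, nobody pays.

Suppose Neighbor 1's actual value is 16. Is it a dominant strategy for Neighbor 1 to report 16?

Check each profile of the others' reports and compare truth against every alternative report.
Others report (16, 16): truth gives 11, best alternative gives 11.
Others report (15, 16): truth gives 10, best alternative gives 10.
Others report (16, 15): truth gives 10, best alternative gives 10.
Others report (15, 15): truth gives 9, best alternative gives 9.
Others report (11, 16): truth gives 6, best alternative gives 6.
Others report (16, 11): truth gives 6, best alternative gives 6.
(Remaining 10 profiles checked similarly; truth is weakly best in each.)
In every case the truthful report is at least as good as any alternative, so it is a dominant strategy.

Yes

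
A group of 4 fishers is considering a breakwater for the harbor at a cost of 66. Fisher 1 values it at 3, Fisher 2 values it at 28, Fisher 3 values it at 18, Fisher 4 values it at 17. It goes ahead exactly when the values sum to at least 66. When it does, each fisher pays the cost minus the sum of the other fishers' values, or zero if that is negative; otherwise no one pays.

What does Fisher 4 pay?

17

Total value 66 ≥ cost 66, so the project is built.
The other fishers' values sum to 49.
Cost minus that sum is 66 - 49 = 17.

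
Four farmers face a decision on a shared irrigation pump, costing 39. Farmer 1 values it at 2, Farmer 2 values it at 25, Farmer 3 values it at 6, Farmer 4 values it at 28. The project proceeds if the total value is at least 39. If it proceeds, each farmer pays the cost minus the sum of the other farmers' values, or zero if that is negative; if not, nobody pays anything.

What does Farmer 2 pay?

Total value 61 ≥ cost 39, so the project is built.
The other farmers' values sum to 36.
Cost minus that sum is 39 - 36 = 3.

3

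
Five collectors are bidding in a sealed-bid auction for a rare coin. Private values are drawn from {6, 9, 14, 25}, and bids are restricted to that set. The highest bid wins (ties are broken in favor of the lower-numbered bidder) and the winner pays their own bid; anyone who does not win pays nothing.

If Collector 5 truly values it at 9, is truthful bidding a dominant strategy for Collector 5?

Check each profile of the others' bids and compare truth against every alternative bid.
Others bid (6, 6, 6, 6): truth gives 0, best alternative gives 0.
Others bid (6, 6, 6, 9): truth gives 0, best alternative gives 0.
Others bid (6, 6, 6, 14): truth gives 0, best alternative gives 0.
Others bid (6, 6, 6, 25): truth gives 0, best alternative gives 0.
Others bid (6, 6, 9, 6): truth gives 0, best alternative gives 0.
Others bid (6, 6, 9, 9): truth gives 0, best alternative gives 0.
(Remaining 250 profiles checked similarly; truth is weakly best in each.)
In every case the truthful bid is at least as good as any alternative, so it is a dominant strategy.

Yes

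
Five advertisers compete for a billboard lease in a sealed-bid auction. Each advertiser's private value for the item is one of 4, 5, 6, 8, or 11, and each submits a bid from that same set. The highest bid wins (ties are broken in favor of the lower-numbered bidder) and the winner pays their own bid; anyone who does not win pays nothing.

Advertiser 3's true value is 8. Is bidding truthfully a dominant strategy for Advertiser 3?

No

Consider the case where Advertiser 1 bids 4, Advertiser 2 bids 4, Advertiser 4 bids 4 and Advertiser 5 bids 4.
Truthful bid 8: wins, pays 8, utility 8 - 8 = 0.
Bid 5 instead: wins, pays 5, utility 8 - 5 = 3.
Since 3 > 0, bidding 5 is strictly better here, so truthful bidding is not dominant.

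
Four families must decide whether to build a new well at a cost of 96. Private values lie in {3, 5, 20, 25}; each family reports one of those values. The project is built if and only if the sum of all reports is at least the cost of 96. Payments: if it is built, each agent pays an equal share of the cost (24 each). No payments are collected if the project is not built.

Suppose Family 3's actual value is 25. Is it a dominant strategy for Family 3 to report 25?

Yes

Check each profile of the others' reports and compare truth against every alternative report.
Others report (25, 25, 25): truth gives 1, best alternative gives 0.
Others report (3, 3, 3): truth gives 0, best alternative gives 0.
Others report (3, 3, 5): truth gives 0, best alternative gives 0.
Others report (3, 3, 20): truth gives 0, best alternative gives 0.
Others report (3, 3, 25): truth gives 0, best alternative gives 0.
Others report (3, 5, 3): truth gives 0, best alternative gives 0.
(Remaining 58 profiles checked similarly; truth is weakly best in each.)
In every case the truthful report is at least as good as any alternative, so it is a dominant strategy.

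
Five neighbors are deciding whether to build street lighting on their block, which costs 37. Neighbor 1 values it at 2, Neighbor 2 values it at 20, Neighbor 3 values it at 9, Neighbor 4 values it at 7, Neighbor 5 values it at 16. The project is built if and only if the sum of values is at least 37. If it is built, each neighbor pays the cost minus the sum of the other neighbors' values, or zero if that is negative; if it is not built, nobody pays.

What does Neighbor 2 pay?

3

Total value 54 ≥ cost 37, so the project is built.
The other neighbors' values sum to 34.
Cost minus that sum is 37 - 34 = 3.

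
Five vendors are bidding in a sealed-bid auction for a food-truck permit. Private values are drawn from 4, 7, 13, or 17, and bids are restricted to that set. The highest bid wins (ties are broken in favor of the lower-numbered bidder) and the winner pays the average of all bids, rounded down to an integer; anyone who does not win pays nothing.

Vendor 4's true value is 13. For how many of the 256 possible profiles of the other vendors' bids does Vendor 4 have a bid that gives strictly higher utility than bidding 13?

Others bid (4, 4, 4, 4): truth gives 8; bid 7 gives 9 > 8. Violating.
Others bid (4, 4, 4, 7): truth gives 7; bid 7 gives 8 > 7. Violating.
Others bid (4, 4, 4, 17): truth gives 0; bid 17 gives 4 > 0. Violating.
Others bid (4, 4, 7, 17): truth gives 0; bid 17 gives 4 > 0. Violating.
Others bid (4, 4, 4, 13): truth gives 6; no alternative beats it.
Others bid (4, 4, 7, 4): truth gives 7; no alternative beats it.
(Checking all 256 profiles: 81 have a profitable deviation, 175 do not.)

81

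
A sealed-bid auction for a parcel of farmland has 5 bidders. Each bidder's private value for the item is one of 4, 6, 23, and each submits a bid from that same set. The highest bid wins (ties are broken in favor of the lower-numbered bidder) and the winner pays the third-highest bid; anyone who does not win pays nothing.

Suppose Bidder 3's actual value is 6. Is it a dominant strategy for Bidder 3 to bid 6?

Consider the case where Bidder 1 bids 4, Bidder 2 bids 4, Bidder 4 bids 4 and Bidder 5 bids 23.
Truthful bid 6: loses, pays 0, utility 0.
Bid 23 instead: wins, pays 4, utility 6 - 4 = 2.
Since 2 > 0, bidding 23 is strictly better here, so truthful bidding is not dominant.

No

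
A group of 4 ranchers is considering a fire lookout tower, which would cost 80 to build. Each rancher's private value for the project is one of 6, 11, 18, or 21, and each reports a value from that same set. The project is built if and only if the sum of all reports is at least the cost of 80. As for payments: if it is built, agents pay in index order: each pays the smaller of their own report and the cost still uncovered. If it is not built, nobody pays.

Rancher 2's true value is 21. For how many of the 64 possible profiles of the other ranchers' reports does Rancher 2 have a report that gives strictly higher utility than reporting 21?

Others report (21, 21, 21): truth gives 0; report 18 gives 3 > 0. Violating.
Others report (6, 6, 6): truth gives 0; no alternative beats it.
Others report (6, 6, 11): truth gives 0; no alternative beats it.
(Checking all 64 profiles: 1 has a profitable deviation, 63 do not.)

1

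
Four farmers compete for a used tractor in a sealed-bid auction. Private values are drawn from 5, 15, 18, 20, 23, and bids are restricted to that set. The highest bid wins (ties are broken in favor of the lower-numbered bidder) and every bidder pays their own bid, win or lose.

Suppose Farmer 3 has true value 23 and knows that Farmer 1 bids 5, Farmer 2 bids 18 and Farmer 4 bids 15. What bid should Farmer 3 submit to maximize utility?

20

Bid 5: loses but pays 5, utility -5.
Bid 15: loses but pays 15, utility -15.
Bid 18: loses but pays 18, utility -18.
Bid 20: wins, pays 20, utility 23 - 20 = 3.
Bid 23: wins, pays 23, utility 23 - 23 = 0.
The best choice is 20 with utility 3.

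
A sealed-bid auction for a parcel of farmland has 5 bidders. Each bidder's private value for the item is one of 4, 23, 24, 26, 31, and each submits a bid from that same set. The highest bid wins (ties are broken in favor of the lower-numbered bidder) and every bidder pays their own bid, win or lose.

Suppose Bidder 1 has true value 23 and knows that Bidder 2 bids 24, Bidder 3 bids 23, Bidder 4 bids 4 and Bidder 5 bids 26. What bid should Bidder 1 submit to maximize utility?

Bid 4: loses but pays 4, utility -4.
Bid 23: loses but pays 23, utility -23.
Bid 24: loses but pays 24, utility -24.
Bid 26: wins, pays 26, utility 23 - 26 = -3.
Bid 31: wins, pays 31, utility 23 - 31 = -8.
The best choice is 26 with utility -3.

26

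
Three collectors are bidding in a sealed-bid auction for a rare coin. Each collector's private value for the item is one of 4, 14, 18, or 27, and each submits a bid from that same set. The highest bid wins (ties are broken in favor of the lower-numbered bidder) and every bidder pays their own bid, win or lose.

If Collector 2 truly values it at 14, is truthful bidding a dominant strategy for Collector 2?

Consider the case where Collector 1 bids 4 and Collector 3 bids 18.
Truthful bid 14: loses but pays 14, utility -14.
Bid 4 instead: loses but pays 4, utility -4.
Since -4 > -14, bidding 4 is strictly better here, so truthful bidding is not dominant.

No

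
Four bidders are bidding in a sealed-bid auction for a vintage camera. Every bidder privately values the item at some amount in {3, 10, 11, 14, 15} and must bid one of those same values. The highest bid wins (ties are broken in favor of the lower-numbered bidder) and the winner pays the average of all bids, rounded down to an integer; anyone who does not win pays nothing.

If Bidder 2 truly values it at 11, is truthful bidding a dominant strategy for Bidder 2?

Consider the case where Bidder 1 bids 3, Bidder 3 bids 3 and Bidder 4 bids 3.
Truthful bid 11: wins, pays 5, utility 11 - 5 = 6.
Bid 10 instead: wins, pays 4, utility 11 - 4 = 7.
Since 7 > 6, bidding 10 is strictly better here, so truthful bidding is not dominant.

No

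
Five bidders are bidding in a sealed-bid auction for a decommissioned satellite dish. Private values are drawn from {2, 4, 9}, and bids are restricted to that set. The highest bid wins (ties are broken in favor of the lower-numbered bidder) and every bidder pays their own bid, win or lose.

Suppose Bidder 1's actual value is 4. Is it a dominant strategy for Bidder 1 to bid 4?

Consider the case where Bidder 2 bids 2, Bidder 3 bids 2, Bidder 4 bids 2 and Bidder 5 bids 2.
Truthful bid 4: wins, pays 4, utility 4 - 4 = 0.
Bid 2 instead: wins, pays 2, utility 4 - 2 = 2.
Since 2 > 0, bidding 2 is strictly better here, so truthful bidding is not dominant.

No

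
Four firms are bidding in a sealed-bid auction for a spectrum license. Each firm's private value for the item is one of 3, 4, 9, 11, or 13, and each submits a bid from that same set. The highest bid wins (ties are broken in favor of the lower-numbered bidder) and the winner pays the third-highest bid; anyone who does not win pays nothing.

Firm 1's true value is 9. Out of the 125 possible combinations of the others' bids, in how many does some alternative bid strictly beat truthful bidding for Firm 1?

Others bid (3, 3, 11): truth gives 0; bid 11 gives 6 > 0. Violating.
Others bid (3, 3, 13): truth gives 0; bid 13 gives 6 > 0. Violating.
Others bid (3, 4, 11): truth gives 0; bid 11 gives 5 > 0. Violating.
Others bid (3, 4, 13): truth gives 0; bid 13 gives 5 > 0. Violating.
Others bid (3, 3, 3): truth gives 6; no alternative beats it.
Others bid (3, 3, 4): truth gives 6; no alternative beats it.
(Checking all 125 profiles: 24 have a profitable deviation, 101 do not.)

24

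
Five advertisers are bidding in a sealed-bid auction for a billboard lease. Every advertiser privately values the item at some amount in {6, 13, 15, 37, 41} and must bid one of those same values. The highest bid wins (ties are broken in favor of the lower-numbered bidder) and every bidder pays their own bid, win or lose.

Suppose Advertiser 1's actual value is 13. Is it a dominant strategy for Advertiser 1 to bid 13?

Consider the case where Advertiser 2 bids 6, Advertiser 3 bids 6, Advertiser 4 bids 6 and Advertiser 5 bids 6.
Truthful bid 13: wins, pays 13, utility 13 - 13 = 0.
Bid 6 instead: wins, pays 6, utility 13 - 6 = 7.
Since 7 > 0, bidding 6 is strictly better here, so truthful bidding is not dominant.

No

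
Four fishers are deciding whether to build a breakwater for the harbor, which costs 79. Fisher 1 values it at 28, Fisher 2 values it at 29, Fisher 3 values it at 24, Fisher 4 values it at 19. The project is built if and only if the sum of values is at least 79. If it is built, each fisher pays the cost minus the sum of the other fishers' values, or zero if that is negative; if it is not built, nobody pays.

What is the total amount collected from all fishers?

Total value 100 ≥ cost 79, so it is built.
Fisher 1: others sum to 72; max(0, 79 - 72) = 7.
Fisher 2: others sum to 71; max(0, 79 - 71) = 8.
Fisher 3: others sum to 76; max(0, 79 - 76) = 3.
Fisher 4: others sum to 81; max(0, 79 - 81) = 0.
Total collected = 7 + 8 + 3 + 0 = 18.

18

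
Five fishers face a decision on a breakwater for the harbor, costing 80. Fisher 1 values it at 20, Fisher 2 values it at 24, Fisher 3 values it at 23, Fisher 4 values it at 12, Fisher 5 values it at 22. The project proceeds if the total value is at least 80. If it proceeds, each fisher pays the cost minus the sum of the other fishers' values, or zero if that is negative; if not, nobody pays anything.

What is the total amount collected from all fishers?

Total value 101 ≥ cost 80, so it is built.
Fisher 1: others sum to 81; max(0, 80 - 81) = 0.
Fisher 2: others sum to 77; max(0, 80 - 77) = 3.
Fisher 3: others sum to 78; max(0, 80 - 78) = 2.
Fisher 4: others sum to 89; max(0, 80 - 89) = 0.
Fisher 5: others sum to 79; max(0, 80 - 79) = 1.
Total collected = 0 + 3 + 2 + 0 + 1 = 6.

6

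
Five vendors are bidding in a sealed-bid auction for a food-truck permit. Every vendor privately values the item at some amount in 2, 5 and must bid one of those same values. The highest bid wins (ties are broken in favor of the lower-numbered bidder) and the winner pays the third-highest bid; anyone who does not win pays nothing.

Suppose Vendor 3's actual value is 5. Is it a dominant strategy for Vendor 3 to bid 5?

Check each profile of the others' bids and compare truth against every alternative bid.
Others bid (2, 2, 2, 2): truth gives 3, best alternative gives 0.
Others bid (2, 2, 2, 5): truth gives 3, best alternative gives 0.
Others bid (2, 2, 5, 2): truth gives 3, best alternative gives 0.
Others bid (2, 2, 5, 5): truth gives 0, best alternative gives 0.
Others bid (2, 5, 2, 2): truth gives 0, best alternative gives 0.
Others bid (2, 5, 2, 5): truth gives 0, best alternative gives 0.
(Remaining 10 profiles checked similarly; truth is weakly best in each.)
In every case the truthful bid is at least as good as any alternative, so it is a dominant strategy.

Yes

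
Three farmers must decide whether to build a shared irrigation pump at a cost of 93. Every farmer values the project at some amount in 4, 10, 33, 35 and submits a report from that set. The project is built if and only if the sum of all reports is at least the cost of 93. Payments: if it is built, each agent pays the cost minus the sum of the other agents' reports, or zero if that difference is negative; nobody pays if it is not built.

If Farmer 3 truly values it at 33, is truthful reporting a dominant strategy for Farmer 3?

Check each profile of the others' reports and compare truth against every alternative report.
Others report (35, 35): truth gives 10, best alternative gives 10.
Others report (33, 35): truth gives 8, best alternative gives 8.
Others report (35, 33): truth gives 8, best alternative gives 8.
Others report (33, 33): truth gives 6, best alternative gives 6.
Others report (4, 4): truth gives 0, best alternative gives 0.
Others report (4, 10): truth gives 0, best alternative gives 0.
(Remaining 10 profiles checked similarly; truth is weakly best in each.)
In every case the truthful report is at least as good as any alternative, so it is a dominant strategy.

Yes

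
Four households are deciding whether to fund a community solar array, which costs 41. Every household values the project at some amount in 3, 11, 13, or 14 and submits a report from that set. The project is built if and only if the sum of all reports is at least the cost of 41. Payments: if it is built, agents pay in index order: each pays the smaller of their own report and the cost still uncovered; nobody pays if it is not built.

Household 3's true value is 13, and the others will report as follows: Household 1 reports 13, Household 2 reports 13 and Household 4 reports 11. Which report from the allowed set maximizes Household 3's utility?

11

Report 3: project not built, utility 0.
Report 11: project built, pays 11, utility 13 - 11 = 2.
Report 13: project built, pays 13, utility 13 - 13 = 0.
Report 14: project built, pays 14, utility 13 - 14 = -1.
The best choice is 11 with utility 2.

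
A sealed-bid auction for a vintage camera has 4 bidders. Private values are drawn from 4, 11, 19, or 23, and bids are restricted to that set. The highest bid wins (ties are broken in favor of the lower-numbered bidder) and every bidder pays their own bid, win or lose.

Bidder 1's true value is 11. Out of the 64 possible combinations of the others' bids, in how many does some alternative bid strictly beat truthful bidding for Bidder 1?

Others bid (4, 4, 4): truth gives 0; bid 4 gives 7 > 0. Violating.
Others bid (4, 4, 19): truth gives -11; bid 4 gives -4 > -11. Violating.
Others bid (4, 4, 23): truth gives -11; bid 4 gives -4 > -11. Violating.
Others bid (4, 11, 19): truth gives -11; bid 4 gives -4 > -11. Violating.
Others bid (4, 4, 11): truth gives 0; no alternative beats it.
Others bid (4, 11, 4): truth gives 0; no alternative beats it.
(Checking all 64 profiles: 57 have a profitable deviation, 7 do not.)

57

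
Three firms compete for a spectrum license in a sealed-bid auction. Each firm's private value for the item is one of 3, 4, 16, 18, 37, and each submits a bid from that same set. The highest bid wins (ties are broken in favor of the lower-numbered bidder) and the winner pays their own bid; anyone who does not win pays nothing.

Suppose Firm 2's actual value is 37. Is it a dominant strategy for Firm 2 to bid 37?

No

Consider the case where Firm 1 bids 3 and Firm 3 bids 3.
Truthful bid 37: wins, pays 37, utility 37 - 37 = 0.
Bid 4 instead: wins, pays 4, utility 37 - 4 = 33.
Since 33 > 0, bidding 4 is strictly better here, so truthful bidding is not dominant.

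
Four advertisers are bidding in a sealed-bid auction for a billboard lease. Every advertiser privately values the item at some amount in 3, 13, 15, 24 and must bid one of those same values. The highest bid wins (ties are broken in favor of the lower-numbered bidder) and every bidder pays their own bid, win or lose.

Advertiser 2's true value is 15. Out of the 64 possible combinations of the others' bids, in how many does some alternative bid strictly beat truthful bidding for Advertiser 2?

Others bid (3, 3, 3): truth gives 0; bid 13 gives 2 > 0. Violating.
Others bid (3, 3, 13): truth gives 0; bid 13 gives 2 > 0. Violating.
Others bid (3, 3, 24): truth gives -15; bid 3 gives -3 > -15. Violating.
Others bid (3, 13, 3): truth gives 0; bid 13 gives 2 > 0. Violating.
Others bid (3, 3, 15): truth gives 0; no alternative beats it.
Others bid (3, 13, 15): truth gives 0; no alternative beats it.
(Checking all 64 profiles: 50 have a profitable deviation, 14 do not.)

50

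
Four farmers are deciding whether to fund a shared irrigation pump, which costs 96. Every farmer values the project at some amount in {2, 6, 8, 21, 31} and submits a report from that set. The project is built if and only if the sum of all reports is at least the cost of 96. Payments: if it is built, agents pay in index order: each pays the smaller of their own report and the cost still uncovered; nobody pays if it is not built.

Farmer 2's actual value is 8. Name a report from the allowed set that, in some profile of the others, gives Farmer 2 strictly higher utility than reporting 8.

Suppose Farmer 1 reports 31, Farmer 3 reports 31 and Farmer 4 reports 31.
Report 8: project built, pays 8, utility 8 - 8 = 0.
Report 6: project built, pays 6, utility 8 - 6 = 2.
So reporting 6 beats truth here (2 > 0).

6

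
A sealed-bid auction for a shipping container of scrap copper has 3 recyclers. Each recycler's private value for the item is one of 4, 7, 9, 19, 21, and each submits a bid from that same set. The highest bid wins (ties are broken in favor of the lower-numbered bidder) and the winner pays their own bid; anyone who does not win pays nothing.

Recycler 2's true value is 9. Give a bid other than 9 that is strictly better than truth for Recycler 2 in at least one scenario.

7

Suppose Recycler 1 bids 4 and Recycler 3 bids 4.
Bid 9: wins, pays 9, utility 9 - 9 = 0.
Bid 7: wins, pays 7, utility 9 - 7 = 2.
So bidding 7 beats truth here (2 > 0).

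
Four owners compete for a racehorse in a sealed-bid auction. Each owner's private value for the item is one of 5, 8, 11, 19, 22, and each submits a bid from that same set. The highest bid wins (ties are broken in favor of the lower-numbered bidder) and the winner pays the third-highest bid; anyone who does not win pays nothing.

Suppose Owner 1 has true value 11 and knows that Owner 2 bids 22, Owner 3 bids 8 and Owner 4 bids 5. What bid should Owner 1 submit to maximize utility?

22

Bid 5: loses, pays 0, utility 0.
Bid 8: loses, pays 0, utility 0.
Bid 11: loses, pays 0, utility 0.
Bid 19: loses, pays 0, utility 0.
Bid 22: wins, pays 8, utility 11 - 8 = 3.
The best choice is 22 with utility 3.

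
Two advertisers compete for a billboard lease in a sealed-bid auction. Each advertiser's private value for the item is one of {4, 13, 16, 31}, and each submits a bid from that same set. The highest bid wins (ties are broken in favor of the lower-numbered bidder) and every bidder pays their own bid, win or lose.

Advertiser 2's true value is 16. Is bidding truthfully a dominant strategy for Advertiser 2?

Consider the case where Advertiser 1 bids 4.
Truthful bid 16: wins, pays 16, utility 16 - 16 = 0.
Bid 13 instead: wins, pays 13, utility 16 - 13 = 3.
Since 3 > 0, bidding 13 is strictly better here, so truthful bidding is not dominant.

No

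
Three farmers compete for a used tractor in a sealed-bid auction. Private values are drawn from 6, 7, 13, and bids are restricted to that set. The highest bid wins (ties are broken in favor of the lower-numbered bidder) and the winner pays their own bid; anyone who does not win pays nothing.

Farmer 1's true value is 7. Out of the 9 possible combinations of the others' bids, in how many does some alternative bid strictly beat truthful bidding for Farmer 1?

1

Others bid (6, 6): truth gives 0; bid 6 gives 1 > 0. Violating.
Others bid (6, 7): truth gives 0; no alternative beats it.
Others bid (6, 13): truth gives 0; no alternative beats it.
(Checking all 9 profiles: 1 has a profitable deviation, 8 do not.)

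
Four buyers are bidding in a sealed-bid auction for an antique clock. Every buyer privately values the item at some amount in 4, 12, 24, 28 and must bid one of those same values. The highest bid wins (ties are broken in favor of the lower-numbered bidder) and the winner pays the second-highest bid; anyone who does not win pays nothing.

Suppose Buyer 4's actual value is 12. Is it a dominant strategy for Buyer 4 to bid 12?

Check each profile of the others' bids and compare truth against every alternative bid.
Others bid (4, 4, 4): truth gives 8, best alternative gives 8.
Others bid (4, 4, 12): truth gives 0, best alternative gives 0.
Others bid (4, 4, 24): truth gives 0, best alternative gives 0.
Others bid (4, 4, 28): truth gives 0, best alternative gives 0.
Others bid (4, 12, 4): truth gives 0, best alternative gives 0.
Others bid (4, 12, 12): truth gives 0, best alternative gives 0.
(Remaining 58 profiles checked similarly; truth is weakly best in each.)
In every case the truthful bid is at least as good as any alternative, so it is a dominant strategy.

Yes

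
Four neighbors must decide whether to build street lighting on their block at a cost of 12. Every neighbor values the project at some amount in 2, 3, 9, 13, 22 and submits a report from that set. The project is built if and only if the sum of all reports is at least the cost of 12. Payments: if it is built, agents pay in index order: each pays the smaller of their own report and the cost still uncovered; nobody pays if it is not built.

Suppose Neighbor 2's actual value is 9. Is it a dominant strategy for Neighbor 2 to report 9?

No

Consider the case where Neighbor 1 reports 2, Neighbor 3 reports 2 and Neighbor 4 reports 9.
Truthful report 9: project built, pays 9, utility 9 - 9 = 0.
Report 2 instead: project built, pays 2, utility 9 - 2 = 7.
Since 7 > 0, reporting 2 is strictly better here, so truthful reporting is not dominant.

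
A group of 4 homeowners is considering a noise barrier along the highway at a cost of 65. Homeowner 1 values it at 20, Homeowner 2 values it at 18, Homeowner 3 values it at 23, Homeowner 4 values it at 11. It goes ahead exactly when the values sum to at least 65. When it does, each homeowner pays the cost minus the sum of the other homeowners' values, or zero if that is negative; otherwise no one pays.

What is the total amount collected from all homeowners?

Total value 72 ≥ cost 65, so it is built.
Homeowner 1: others sum to 52; max(0, 65 - 52) = 13.
Homeowner 2: others sum to 54; max(0, 65 - 54) = 11.
Homeowner 3: others sum to 49; max(0, 65 - 49) = 16.
Homeowner 4: others sum to 61; max(0, 65 - 61) = 4.
Total collected = 13 + 11 + 16 + 4 = 44.

44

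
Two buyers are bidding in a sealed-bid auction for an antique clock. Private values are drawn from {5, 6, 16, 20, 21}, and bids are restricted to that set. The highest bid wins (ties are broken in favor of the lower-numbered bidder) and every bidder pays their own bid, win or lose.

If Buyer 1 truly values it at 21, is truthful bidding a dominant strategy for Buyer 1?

Consider the case where Buyer 2 bids 5.
Truthful bid 21: wins, pays 21, utility 21 - 21 = 0.
Bid 5 instead: wins, pays 5, utility 21 - 5 = 16.
Since 16 > 0, bidding 5 is strictly better here, so truthful bidding is not dominant.

No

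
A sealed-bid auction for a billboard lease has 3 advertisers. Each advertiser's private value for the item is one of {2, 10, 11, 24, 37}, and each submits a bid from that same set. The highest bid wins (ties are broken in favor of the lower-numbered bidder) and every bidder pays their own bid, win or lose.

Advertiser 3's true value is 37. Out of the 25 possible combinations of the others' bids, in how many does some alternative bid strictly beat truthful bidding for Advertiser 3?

Others bid (2, 2): truth gives 0; bid 10 gives 27 > 0. Violating.
Others bid (2, 10): truth gives 0; bid 11 gives 26 > 0. Violating.
Others bid (2, 11): truth gives 0; bid 24 gives 13 > 0. Violating.
Others bid (2, 37): truth gives -37; bid 2 gives -2 > -37. Violating.
Others bid (2, 24): truth gives 0; no alternative beats it.
Others bid (10, 24): truth gives 0; no alternative beats it.
(Checking all 25 profiles: 18 have a profitable deviation, 7 do not.)

18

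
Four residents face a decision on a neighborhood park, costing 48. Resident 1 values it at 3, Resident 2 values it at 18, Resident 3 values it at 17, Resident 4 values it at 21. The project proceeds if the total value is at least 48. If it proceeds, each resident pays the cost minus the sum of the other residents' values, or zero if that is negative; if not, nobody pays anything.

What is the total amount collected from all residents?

Total value 59 ≥ cost 48, so it is built.
Resident 1: others sum to 56; max(0, 48 - 56) = 0.
Resident 2: others sum to 41; max(0, 48 - 41) = 7.
Resident 3: others sum to 42; max(0, 48 - 42) = 6.
Resident 4: others sum to 38; max(0, 48 - 38) = 10.
Total collected = 0 + 7 + 6 + 10 = 23.

23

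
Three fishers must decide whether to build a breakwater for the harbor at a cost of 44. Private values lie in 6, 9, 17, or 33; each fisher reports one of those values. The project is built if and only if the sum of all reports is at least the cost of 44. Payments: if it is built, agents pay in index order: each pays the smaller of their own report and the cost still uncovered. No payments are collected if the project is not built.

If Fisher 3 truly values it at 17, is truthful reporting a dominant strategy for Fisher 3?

Check each profile of the others' reports and compare truth against every alternative report.
Others report (17, 33): truth gives 17, best alternative gives 17.
Others report (33, 17): truth gives 17, best alternative gives 17.
Others report (33, 33): truth gives 17, best alternative gives 17.
Others report (9, 33): truth gives 15, best alternative gives 15.
Others report (33, 9): truth gives 15, best alternative gives 15.
Others report (6, 33): truth gives 12, best alternative gives 12.
(Remaining 10 profiles checked similarly; truth is weakly best in each.)
In every case the truthful report is at least as good as any alternative, so it is a dominant strategy.

Yes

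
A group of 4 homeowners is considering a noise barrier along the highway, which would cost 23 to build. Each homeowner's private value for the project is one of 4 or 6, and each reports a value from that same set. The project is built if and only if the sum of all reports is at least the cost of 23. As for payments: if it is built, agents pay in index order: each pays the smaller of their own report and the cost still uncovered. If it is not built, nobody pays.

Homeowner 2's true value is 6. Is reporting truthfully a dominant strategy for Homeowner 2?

Check each profile of the others' reports and compare truth against every alternative report.
Others report (4, 4, 4): truth gives 0, best alternative gives 0.
Others report (4, 4, 6): truth gives 0, best alternative gives 0.
Others report (4, 6, 4): truth gives 0, best alternative gives 0.
Others report (4, 6, 6): truth gives 0, best alternative gives 0.
Others report (6, 4, 4): truth gives 0, best alternative gives 0.
Others report (6, 4, 6): truth gives 0, best alternative gives 0.
(Remaining 2 profiles checked similarly; truth is weakly best in each.)
In every case the truthful report is at least as good as any alternative, so it is a dominant strategy.

Yes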